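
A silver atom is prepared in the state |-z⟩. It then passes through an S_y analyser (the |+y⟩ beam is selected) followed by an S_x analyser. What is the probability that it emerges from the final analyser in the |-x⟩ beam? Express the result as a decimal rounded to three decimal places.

First analyser (S_y): from |-z⟩, P(|+y⟩) = 1/2.
After stage 1 the state is |+y⟩; P(|-x⟩) = |⟨-x|+y⟩|² = 1/2.
Joint probability = 1/2 × 1/2 = 0.250.

0.250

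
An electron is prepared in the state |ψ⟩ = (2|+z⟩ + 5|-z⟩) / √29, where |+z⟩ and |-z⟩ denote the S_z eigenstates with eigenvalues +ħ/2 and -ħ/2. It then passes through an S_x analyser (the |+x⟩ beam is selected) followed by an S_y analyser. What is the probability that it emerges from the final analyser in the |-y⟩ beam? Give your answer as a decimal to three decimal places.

0.422

First analyser (S_x): P(|+x⟩) = |⟨+x|ψ⟩|² = 49/58.
After stage 1 the state is |+x⟩; P(|-y⟩) = |⟨-y|+x⟩|² = 1/2.
Joint probability = 49/58 × 1/2 = 0.422.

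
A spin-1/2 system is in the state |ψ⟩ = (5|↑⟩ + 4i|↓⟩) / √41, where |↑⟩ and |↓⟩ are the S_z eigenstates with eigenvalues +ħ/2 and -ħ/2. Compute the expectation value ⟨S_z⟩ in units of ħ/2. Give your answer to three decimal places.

⟨σ_z⟩ = |a|² - |b|² divided by |a|²+|b|², with a, b the |↑⟩, |↓⟩ amplitudes.
= (25 - 16)/41 = 9/41.
⟨S_z⟩ = (ħ/2)·⟨σ_z⟩.

0.220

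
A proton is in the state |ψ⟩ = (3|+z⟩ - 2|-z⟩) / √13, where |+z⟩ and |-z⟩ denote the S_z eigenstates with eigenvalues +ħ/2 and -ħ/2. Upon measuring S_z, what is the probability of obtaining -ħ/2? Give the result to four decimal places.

The -ħ/2 outcome corresponds to |-z⟩. Its amplitude in |ψ⟩ is -2/√13.
P = |-2|² / 13 = 4/13.

0.3077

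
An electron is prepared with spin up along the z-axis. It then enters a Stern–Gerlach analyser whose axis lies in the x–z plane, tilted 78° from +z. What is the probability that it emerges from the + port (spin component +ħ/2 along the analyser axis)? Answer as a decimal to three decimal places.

0.604

For spin-½, the probability of finding spin-up along an axis at angle θ to the initial spin direction is cos²(θ/2); spin-down is sin²(θ/2).
θ = 78°, so P = cos²(39°) ≈ 0.604.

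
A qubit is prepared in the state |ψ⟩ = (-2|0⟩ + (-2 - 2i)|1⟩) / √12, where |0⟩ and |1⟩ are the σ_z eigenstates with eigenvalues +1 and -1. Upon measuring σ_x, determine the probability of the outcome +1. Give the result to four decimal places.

0.8333

|+x⟩ = (|0⟩ + |1⟩)/√2, so ⟨+x|ψ⟩ = (-4 - 2i) / (√2·√12).
P = |-4 - 2i|² / 24 = 20/24.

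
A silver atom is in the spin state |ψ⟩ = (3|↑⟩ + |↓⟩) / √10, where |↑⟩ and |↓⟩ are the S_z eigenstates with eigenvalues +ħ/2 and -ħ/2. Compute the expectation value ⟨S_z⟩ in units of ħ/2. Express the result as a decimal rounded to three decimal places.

⟨σ_z⟩ = |a|² - |b|² divided by |a|²+|b|², with a, b the |↑⟩, |↓⟩ amplitudes.
= (9 - 1)/10 = 8/10.
⟨S_z⟩ = (ħ/2)·⟨σ_z⟩.

0.800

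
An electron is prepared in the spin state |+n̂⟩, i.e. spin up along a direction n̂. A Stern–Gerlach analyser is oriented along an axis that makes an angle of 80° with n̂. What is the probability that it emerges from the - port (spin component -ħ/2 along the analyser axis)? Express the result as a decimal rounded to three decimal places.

0.413

For spin-½, the probability of finding spin-up along an axis at angle θ to the initial spin direction is cos²(θ/2); spin-down is sin²(θ/2).
θ = 80°, so P = sin²(40°) ≈ 0.413.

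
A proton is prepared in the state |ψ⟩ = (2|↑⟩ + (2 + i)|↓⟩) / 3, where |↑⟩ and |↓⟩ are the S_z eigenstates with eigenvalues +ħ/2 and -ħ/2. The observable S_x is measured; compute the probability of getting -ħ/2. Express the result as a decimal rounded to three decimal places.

|-x⟩ = (|↑⟩ - |↓⟩)/√2, so ⟨-x|ψ⟩ = (-i) / (√2·3).
P = |-i|² / 18 = 1/18.

0.056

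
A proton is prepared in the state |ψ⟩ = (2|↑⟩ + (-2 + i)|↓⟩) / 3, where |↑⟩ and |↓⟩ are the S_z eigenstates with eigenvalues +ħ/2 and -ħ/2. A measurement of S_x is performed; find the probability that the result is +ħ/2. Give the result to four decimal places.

|+x⟩ = (|↑⟩ + |↓⟩)/√2, so ⟨+x|ψ⟩ = (i) / (√2·3).
P = |i|² / 18 = 1/18.

0.0556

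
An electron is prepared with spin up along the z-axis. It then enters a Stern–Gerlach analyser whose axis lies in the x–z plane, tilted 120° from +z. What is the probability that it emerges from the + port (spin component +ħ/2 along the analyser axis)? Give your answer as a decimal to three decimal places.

For spin-½, the probability of finding spin-up along an axis at angle θ to the initial spin direction is cos²(θ/2); spin-down is sin²(θ/2).
θ = 120°, so P = cos²(60°) ≈ 0.250.

0.250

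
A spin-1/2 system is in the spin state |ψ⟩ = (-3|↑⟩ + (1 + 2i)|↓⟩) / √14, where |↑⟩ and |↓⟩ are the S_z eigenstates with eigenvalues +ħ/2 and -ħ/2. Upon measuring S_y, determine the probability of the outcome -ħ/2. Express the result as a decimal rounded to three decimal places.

0.929

|-y⟩ = (|↑⟩ - i|↓⟩)/√2, so ⟨-y|ψ⟩ = (-5 + i) / (√2·√14).
P = |-5 + i|² / 28 = 26/28.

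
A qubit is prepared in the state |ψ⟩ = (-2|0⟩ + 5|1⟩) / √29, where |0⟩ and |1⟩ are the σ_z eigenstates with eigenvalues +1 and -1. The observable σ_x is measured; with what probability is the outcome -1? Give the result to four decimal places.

|-x⟩ = (|0⟩ - |1⟩)/√2, so ⟨-x|ψ⟩ = (-7) / (√2·√29).
P = |-7|² / 58 = 49/58.

0.8448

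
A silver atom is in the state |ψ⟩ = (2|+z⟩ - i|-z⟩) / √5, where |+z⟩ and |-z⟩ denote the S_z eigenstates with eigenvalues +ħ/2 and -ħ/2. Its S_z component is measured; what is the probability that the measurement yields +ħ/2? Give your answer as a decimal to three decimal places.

The +ħ/2 outcome corresponds to |+z⟩. Its amplitude in |ψ⟩ is 2/√5.
P = |2|² / 5 = 4/5.

0.800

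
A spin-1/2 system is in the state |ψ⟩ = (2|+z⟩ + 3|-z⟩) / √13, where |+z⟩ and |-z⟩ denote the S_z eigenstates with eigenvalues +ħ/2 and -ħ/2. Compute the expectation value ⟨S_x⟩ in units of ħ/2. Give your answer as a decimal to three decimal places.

0.923

⟨σ_x⟩ = 2 Re(a* b)/(|a|²+|b|²) with a = 2, b = 3.
a* b = 6, so ⟨σ_x⟩ = 12/13.
⟨S_x⟩ = (ħ/2)·⟨σ_x⟩.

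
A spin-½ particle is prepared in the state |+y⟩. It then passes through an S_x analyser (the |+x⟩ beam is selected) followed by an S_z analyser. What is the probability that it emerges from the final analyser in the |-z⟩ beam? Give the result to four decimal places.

0.2500

First analyser (S_x): from |+y⟩, P(|+x⟩) = 1/2.
After stage 1 the state is |+x⟩; P(|-z⟩) = |⟨-z|+x⟩|² = 1/2.
Joint probability = 1/2 × 1/2 = 0.2500.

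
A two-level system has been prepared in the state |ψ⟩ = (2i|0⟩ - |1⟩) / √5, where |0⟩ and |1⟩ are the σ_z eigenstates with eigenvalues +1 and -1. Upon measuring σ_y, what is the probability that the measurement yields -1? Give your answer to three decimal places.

0.100

|-y⟩ = (|0⟩ - i|1⟩)/√2, so ⟨-y|ψ⟩ = (i) / (√2·√5).
P = |i|² / 10 = 1/10.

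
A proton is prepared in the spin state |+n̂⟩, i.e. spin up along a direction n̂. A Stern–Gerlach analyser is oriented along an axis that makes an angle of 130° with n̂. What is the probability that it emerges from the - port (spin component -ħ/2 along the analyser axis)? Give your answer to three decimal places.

0.821

For spin-½, the probability of finding spin-up along an axis at angle θ to the initial spin direction is cos²(θ/2); spin-down is sin²(θ/2).
θ = 130°, so P = sin²(65°) ≈ 0.821.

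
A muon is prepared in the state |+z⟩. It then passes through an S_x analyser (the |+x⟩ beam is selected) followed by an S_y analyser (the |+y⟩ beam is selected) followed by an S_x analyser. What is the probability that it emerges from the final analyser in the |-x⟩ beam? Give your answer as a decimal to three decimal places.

0.125

First analyser (S_x): from |+z⟩, P(|+x⟩) = 1/2.
After stage 1 the state is |+x⟩; P(|+y⟩) = |⟨+y|+x⟩|² = 1/2.
After stage 2 the state is |+y⟩; P(|-x⟩) = |⟨-x|+y⟩|² = 1/2.
Joint probability = 1/2 × 1/2 × 1/2 = 0.125.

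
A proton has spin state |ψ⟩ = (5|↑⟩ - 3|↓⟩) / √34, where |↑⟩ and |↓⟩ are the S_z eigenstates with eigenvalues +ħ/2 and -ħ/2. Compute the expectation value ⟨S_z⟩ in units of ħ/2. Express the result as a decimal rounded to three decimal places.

⟨σ_z⟩ = |a|² - |b|² divided by |a|²+|b|², with a, b the |↑⟩, |↓⟩ amplitudes.
= (25 - 9)/34 = 16/34.
⟨S_z⟩ = (ħ/2)·⟨σ_z⟩.

0.471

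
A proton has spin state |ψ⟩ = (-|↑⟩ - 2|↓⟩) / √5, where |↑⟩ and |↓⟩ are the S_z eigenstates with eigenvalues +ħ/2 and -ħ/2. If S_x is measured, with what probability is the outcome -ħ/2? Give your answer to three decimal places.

|-x⟩ = (|↑⟩ - |↓⟩)/√2, so ⟨-x|ψ⟩ = (1) / (√2·√5).
P = |1|² / 10 = 1/10.

0.100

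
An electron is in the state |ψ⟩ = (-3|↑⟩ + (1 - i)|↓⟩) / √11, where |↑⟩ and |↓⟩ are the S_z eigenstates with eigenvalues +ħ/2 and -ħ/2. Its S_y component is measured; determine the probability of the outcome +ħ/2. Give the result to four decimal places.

|+y⟩ = (|↑⟩ + i|↓⟩)/√2, so ⟨+y|ψ⟩ = (-4 - i) / (√2·√11).
P = |-4 - i|² / 22 = 17/22.

0.7727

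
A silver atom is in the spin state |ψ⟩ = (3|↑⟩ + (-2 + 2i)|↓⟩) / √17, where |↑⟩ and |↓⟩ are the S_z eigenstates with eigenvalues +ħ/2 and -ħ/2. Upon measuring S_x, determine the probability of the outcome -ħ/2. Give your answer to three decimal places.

0.853

|-x⟩ = (|↑⟩ - |↓⟩)/√2, so ⟨-x|ψ⟩ = (5 - 2i) / (√2·√17).
P = |5 - 2i|² / 34 = 29/34.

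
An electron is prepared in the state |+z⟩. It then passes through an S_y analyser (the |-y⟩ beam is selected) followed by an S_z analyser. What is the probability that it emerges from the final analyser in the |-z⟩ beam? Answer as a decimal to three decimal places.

First analyser (S_y): from |+z⟩, P(|-y⟩) = 1/2.
After stage 1 the state is |-y⟩; P(|-z⟩) = |⟨-z|-y⟩|² = 1/2.
Joint probability = 1/2 × 1/2 = 0.250.

0.250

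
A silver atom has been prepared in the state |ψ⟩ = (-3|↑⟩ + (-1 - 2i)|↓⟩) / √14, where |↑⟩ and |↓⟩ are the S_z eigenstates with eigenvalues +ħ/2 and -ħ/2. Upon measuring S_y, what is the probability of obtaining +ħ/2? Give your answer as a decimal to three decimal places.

0.929

|+y⟩ = (|↑⟩ + i|↓⟩)/√2, so ⟨+y|ψ⟩ = (-5 + i) / (√2·√14).
P = |-5 + i|² / 28 = 26/28.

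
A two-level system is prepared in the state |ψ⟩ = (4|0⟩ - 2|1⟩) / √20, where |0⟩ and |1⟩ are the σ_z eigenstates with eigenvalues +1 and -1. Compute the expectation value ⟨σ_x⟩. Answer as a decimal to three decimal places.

⟨σ_x⟩ = 2 Re(a* b)/(|a|²+|b|²) with a = 4, b = -2.
a* b = -8, so ⟨σ_x⟩ = -16/20.

-0.800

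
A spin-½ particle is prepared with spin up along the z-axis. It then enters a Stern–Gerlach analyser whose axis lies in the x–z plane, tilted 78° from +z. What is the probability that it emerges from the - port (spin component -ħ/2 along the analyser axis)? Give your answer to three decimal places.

For spin-½, the probability of finding spin-up along an axis at angle θ to the initial spin direction is cos²(θ/2); spin-down is sin²(θ/2).
θ = 78°, so P = sin²(39°) ≈ 0.396.

0.396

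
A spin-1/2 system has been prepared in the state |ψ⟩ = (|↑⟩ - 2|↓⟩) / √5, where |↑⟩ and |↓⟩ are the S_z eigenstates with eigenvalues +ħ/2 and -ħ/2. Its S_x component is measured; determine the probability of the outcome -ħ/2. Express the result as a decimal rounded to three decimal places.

0.900

|-x⟩ = (|↑⟩ - |↓⟩)/√2, so ⟨-x|ψ⟩ = (3) / (√2·√5).
P = |3|² / 10 = 9/10.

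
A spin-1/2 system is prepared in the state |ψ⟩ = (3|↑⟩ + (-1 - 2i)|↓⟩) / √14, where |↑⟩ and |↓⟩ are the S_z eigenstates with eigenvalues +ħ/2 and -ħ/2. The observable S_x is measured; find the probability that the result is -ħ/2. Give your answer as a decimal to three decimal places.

|-x⟩ = (|↑⟩ - |↓⟩)/√2, so ⟨-x|ψ⟩ = (4 + 2i) / (√2·√14).
P = |4 + 2i|² / 28 = 20/28.

0.714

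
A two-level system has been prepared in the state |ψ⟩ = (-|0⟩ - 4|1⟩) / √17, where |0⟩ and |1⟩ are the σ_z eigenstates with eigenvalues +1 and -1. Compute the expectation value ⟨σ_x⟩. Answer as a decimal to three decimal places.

0.471

⟨σ_x⟩ = 2 Re(a* b)/(|a|²+|b|²) with a = -1, b = -4.
a* b = 4, so ⟨σ_x⟩ = 8/17.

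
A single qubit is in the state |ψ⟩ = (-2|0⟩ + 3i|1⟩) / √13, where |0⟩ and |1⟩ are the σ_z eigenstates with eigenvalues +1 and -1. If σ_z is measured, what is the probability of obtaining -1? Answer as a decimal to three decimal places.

The -1 outcome corresponds to |1⟩. Its amplitude in |ψ⟩ is 3i/√13.
P = |3i|² / 13 = 9/13.

0.692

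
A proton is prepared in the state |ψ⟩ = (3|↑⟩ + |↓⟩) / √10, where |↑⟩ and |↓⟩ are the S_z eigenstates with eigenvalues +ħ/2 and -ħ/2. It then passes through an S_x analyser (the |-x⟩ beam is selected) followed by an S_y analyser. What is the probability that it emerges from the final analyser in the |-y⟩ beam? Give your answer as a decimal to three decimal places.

0.100

First analyser (S_x): P(|-x⟩) = |⟨-x|ψ⟩|² = 4/20.
After stage 1 the state is |-x⟩; P(|-y⟩) = |⟨-y|-x⟩|² = 1/2.
Joint probability = 4/20 × 1/2 = 0.100.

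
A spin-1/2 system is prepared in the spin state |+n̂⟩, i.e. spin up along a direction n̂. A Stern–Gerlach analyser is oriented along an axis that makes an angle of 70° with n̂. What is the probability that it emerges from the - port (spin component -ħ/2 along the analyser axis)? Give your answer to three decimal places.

0.329

For spin-½, the probability of finding spin-up along an axis at angle θ to the initial spin direction is cos²(θ/2); spin-down is sin²(θ/2).
θ = 70°, so P = sin²(35°) ≈ 0.329.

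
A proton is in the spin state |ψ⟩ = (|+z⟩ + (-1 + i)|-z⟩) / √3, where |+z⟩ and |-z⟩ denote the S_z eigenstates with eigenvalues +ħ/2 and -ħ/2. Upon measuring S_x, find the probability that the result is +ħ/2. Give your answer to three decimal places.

|+x⟩ = (|+z⟩ + |-z⟩)/√2, so ⟨+x|ψ⟩ = (i) / (√2·√3).
P = |i|² / 6 = 1/6.

0.167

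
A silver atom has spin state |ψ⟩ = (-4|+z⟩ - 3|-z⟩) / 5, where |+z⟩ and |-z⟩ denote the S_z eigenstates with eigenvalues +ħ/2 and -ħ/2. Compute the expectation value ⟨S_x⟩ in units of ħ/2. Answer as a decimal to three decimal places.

0.960

⟨σ_x⟩ = 2 Re(a* b)/(|a|²+|b|²) with a = -4, b = -3.
a* b = 12, so ⟨σ_x⟩ = 24/25.
⟨S_x⟩ = (ħ/2)·⟨σ_x⟩.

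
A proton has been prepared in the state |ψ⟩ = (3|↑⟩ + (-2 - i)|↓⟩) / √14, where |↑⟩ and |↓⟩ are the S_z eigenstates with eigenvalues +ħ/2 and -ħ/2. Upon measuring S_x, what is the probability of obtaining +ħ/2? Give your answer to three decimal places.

0.071

|+x⟩ = (|↑⟩ + |↓⟩)/√2, so ⟨+x|ψ⟩ = (1 - i) / (√2·√14).
P = |1 - i|² / 28 = 2/28.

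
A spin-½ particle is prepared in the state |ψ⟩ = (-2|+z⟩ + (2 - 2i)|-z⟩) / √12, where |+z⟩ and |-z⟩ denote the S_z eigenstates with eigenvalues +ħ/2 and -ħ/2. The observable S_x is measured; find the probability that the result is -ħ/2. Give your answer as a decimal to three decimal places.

0.833

|-x⟩ = (|+z⟩ - |-z⟩)/√2, so ⟨-x|ψ⟩ = (-4 + 2i) / (√2·√12).
P = |-4 + 2i|² / 24 = 20/24.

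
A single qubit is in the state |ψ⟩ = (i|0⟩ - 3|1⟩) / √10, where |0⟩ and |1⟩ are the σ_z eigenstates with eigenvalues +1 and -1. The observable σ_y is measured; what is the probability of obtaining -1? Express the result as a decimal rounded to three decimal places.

0.200

|-y⟩ = (|0⟩ - i|1⟩)/√2, so ⟨-y|ψ⟩ = (-2i) / (√2·√10).
P = |-2i|² / 20 = 4/20.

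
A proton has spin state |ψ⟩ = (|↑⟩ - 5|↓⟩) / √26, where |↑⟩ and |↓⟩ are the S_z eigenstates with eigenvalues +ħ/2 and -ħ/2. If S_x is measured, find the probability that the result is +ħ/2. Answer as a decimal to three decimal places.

|+x⟩ = (|↑⟩ + |↓⟩)/√2, so ⟨+x|ψ⟩ = (-4) / (√2·√26).
P = |-4|² / 52 = 16/52.

0.308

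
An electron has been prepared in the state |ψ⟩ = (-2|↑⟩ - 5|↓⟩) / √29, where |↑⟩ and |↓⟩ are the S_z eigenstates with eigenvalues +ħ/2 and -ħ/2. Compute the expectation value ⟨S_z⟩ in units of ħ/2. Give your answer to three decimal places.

-0.724

⟨σ_z⟩ = |a|² - |b|² divided by |a|²+|b|², with a, b the |↑⟩, |↓⟩ amplitudes.
= (4 - 25)/29 = -21/29.
⟨S_z⟩ = (ħ/2)·⟨σ_z⟩.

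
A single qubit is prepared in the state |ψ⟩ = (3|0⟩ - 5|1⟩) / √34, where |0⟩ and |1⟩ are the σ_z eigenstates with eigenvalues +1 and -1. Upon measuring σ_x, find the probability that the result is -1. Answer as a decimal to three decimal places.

|-x⟩ = (|0⟩ - |1⟩)/√2, so ⟨-x|ψ⟩ = (8) / (√2·√34).
P = |8|² / 68 = 64/68.

0.941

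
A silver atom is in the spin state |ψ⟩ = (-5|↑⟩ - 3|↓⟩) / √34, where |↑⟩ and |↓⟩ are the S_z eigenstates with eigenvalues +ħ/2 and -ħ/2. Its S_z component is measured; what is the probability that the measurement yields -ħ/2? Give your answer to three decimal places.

0.265

The -ħ/2 outcome corresponds to |↓⟩. Its amplitude in |ψ⟩ is -3/√34.
P = |-3|² / 34 = 9/34.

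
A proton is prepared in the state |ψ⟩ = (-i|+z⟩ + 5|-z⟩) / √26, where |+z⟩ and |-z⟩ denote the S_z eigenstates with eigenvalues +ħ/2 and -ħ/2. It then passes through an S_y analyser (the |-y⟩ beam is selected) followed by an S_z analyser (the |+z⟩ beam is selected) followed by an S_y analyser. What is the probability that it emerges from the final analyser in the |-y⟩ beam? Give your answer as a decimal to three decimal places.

0.077

First analyser (S_y): P(|-y⟩) = |⟨-y|ψ⟩|² = 16/52.
After stage 1 the state is |-y⟩; P(|+z⟩) = |⟨+z|-y⟩|² = 1/2.
After stage 2 the state is |+z⟩; P(|-y⟩) = |⟨-y|+z⟩|² = 1/2.
Joint probability = 16/52 × 1/2 × 1/2 = 0.077.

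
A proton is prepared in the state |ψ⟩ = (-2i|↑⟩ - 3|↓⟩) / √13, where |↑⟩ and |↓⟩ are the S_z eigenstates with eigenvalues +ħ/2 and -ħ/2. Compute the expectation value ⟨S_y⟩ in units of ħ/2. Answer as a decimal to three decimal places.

⟨σ_y⟩ = 2 Im(a* b)/(|a|²+|b|²) with a = -2i, b = -3.
a* b = -6i, so ⟨σ_y⟩ = -12/13.
⟨S_y⟩ = (ħ/2)·⟨σ_y⟩.

-0.923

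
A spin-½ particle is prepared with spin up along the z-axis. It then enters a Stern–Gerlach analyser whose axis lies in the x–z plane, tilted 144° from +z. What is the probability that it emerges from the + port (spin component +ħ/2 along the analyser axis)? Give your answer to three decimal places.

0.095

For spin-½, the probability of finding spin-up along an axis at angle θ to the initial spin direction is cos²(θ/2); spin-down is sin²(θ/2).
θ = 144°, so P = cos²(72°) ≈ 0.095.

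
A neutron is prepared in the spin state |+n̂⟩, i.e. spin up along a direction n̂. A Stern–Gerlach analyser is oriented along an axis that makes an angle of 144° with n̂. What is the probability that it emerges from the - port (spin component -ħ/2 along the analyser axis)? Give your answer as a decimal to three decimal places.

For spin-½, the probability of finding spin-up along an axis at angle θ to the initial spin direction is cos²(θ/2); spin-down is sin²(θ/2).
θ = 144°, so P = sin²(72°) ≈ 0.905.

0.905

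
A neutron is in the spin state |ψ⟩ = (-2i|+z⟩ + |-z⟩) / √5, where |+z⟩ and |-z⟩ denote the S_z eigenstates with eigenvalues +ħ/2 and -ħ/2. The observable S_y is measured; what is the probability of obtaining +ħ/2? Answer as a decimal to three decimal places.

0.900

|+y⟩ = (|+z⟩ + i|-z⟩)/√2, so ⟨+y|ψ⟩ = (-3i) / (√2·√5).
P = |-3i|² / 10 = 9/10.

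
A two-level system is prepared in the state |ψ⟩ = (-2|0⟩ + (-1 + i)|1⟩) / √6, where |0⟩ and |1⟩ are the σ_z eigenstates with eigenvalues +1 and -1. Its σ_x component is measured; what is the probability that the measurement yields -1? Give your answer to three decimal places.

0.167

|-x⟩ = (|0⟩ - |1⟩)/√2, so ⟨-x|ψ⟩ = (-1 - i) / (√2·√6).
P = |-1 - i|² / 12 = 2/12.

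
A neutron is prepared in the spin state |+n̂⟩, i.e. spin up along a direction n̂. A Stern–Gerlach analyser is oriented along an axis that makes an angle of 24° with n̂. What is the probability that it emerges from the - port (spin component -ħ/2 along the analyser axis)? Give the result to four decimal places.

0.0432

For spin-½, the probability of finding spin-up along an axis at angle θ to the initial spin direction is cos²(θ/2); spin-down is sin²(θ/2).
θ = 24°, so P = sin²(12°) ≈ 0.0432.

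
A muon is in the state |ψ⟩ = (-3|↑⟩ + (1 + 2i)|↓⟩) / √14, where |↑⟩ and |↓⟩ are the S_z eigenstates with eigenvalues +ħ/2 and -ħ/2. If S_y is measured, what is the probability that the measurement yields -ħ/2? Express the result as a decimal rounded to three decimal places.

0.929

|-y⟩ = (|↑⟩ - i|↓⟩)/√2, so ⟨-y|ψ⟩ = (-5 + i) / (√2·√14).
P = |-5 + i|² / 28 = 26/28.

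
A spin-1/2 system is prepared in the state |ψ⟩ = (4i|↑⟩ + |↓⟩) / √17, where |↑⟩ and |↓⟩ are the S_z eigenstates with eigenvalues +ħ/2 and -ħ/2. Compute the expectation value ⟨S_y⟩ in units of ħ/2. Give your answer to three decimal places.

⟨σ_y⟩ = 2 Im(a* b)/(|a|²+|b|²) with a = 4i, b = 1.
a* b = -4i, so ⟨σ_y⟩ = -8/17.
⟨S_y⟩ = (ħ/2)·⟨σ_y⟩.

-0.471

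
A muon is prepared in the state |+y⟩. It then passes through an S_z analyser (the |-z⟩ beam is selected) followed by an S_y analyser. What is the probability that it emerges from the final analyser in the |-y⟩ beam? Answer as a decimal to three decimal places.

0.250

First analyser (S_z): from |+y⟩, P(|-z⟩) = 1/2.
After stage 1 the state is |-z⟩; P(|-y⟩) = |⟨-y|-z⟩|² = 1/2.
Joint probability = 1/2 × 1/2 = 0.250.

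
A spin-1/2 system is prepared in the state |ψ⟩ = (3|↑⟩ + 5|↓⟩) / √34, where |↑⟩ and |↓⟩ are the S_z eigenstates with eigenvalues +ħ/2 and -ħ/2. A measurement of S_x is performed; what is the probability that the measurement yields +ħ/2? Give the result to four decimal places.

0.9412

|+x⟩ = (|↑⟩ + |↓⟩)/√2, so ⟨+x|ψ⟩ = (8) / (√2·√34).
P = |8|² / 68 = 64/68.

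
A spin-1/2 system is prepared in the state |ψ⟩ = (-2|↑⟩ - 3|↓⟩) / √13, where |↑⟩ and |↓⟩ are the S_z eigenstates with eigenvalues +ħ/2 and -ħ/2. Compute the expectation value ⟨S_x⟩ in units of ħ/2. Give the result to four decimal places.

⟨σ_x⟩ = 2 Re(a* b)/(|a|²+|b|²) with a = -2, b = -3.
a* b = 6, so ⟨σ_x⟩ = 12/13.
⟨S_x⟩ = (ħ/2)·⟨σ_x⟩.

0.9231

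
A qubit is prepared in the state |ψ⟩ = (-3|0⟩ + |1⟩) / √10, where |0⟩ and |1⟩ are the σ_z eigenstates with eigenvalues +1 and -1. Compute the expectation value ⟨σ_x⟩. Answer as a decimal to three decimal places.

⟨σ_x⟩ = 2 Re(a* b)/(|a|²+|b|²) with a = -3, b = 1.
a* b = -3, so ⟨σ_x⟩ = -6/10.

-0.600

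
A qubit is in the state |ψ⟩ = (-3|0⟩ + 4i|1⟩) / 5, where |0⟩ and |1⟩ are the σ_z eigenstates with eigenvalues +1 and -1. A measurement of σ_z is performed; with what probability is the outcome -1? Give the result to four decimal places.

0.6400

The -1 outcome corresponds to |1⟩. Its amplitude in |ψ⟩ is 4i/5.
P = |4i|² / 25 = 16/25.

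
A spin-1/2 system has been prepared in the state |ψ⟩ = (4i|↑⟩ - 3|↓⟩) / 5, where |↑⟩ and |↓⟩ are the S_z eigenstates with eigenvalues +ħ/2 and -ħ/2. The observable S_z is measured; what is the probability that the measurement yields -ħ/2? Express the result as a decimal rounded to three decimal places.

0.360

The -ħ/2 outcome corresponds to |↓⟩. Its amplitude in |ψ⟩ is -3/5.
P = |-3|² / 25 = 9/25.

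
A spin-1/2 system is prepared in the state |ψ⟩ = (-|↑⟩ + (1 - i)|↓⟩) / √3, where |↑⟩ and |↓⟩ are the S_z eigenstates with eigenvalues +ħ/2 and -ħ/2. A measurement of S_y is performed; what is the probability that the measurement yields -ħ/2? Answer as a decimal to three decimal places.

|-y⟩ = (|↑⟩ - i|↓⟩)/√2, so ⟨-y|ψ⟩ = (i) / (√2·√3).
P = |i|² / 6 = 1/6.

0.167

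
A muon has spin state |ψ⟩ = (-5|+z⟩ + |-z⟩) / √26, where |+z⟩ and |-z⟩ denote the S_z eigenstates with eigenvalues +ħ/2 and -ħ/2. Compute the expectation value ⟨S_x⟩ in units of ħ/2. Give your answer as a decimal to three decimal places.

⟨σ_x⟩ = 2 Re(a* b)/(|a|²+|b|²) with a = -5, b = 1.
a* b = -5, so ⟨σ_x⟩ = -10/26.
⟨S_x⟩ = (ħ/2)·⟨σ_x⟩.

-0.385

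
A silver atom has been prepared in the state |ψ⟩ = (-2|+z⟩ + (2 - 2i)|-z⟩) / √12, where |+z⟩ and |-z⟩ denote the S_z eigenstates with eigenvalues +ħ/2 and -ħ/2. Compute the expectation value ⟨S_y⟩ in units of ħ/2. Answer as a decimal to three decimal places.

⟨σ_y⟩ = 2 Im(a* b)/(|a|²+|b|²) with a = -2, b = (2 - 2i).
a* b = (-4 + 4i), so ⟨σ_y⟩ = 8/12.
⟨S_y⟩ = (ħ/2)·⟨σ_y⟩.

0.667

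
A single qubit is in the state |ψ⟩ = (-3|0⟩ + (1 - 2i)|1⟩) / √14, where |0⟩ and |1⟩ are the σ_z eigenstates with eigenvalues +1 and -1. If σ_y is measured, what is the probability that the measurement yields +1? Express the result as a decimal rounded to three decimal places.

0.929

|+y⟩ = (|0⟩ + i|1⟩)/√2, so ⟨+y|ψ⟩ = (-5 - i) / (√2·√14).
P = |-5 - i|² / 28 = 26/28.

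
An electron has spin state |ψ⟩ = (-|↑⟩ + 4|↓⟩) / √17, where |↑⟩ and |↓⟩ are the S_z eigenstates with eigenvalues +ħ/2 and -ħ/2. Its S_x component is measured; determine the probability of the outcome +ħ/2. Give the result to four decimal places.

|+x⟩ = (|↑⟩ + |↓⟩)/√2, so ⟨+x|ψ⟩ = (3) / (√2·√17).
P = |3|² / 34 = 9/34.

0.2647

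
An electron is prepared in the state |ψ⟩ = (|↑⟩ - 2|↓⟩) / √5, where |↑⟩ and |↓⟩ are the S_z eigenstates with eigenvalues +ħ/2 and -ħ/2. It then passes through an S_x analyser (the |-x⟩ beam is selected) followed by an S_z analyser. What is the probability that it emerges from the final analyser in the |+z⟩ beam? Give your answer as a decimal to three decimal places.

0.450

First analyser (S_x): P(|-x⟩) = |⟨-x|ψ⟩|² = 9/10.
After stage 1 the state is |-x⟩; P(|+z⟩) = |⟨+z|-x⟩|² = 1/2.
Joint probability = 9/10 × 1/2 = 0.450.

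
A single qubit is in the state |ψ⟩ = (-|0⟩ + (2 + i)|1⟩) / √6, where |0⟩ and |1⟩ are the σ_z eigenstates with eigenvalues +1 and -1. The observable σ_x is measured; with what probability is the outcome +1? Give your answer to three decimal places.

0.167

|+x⟩ = (|0⟩ + |1⟩)/√2, so ⟨+x|ψ⟩ = (1 + i) / (√2·√6).
P = |1 + i|² / 12 = 2/12.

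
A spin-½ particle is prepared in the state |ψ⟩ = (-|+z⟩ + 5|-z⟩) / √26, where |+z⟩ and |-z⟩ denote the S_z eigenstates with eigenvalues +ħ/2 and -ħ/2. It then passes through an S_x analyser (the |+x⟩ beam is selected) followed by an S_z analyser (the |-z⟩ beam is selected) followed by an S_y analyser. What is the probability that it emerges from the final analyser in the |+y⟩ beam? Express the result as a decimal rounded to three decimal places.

0.077

First analyser (S_x): P(|+x⟩) = |⟨+x|ψ⟩|² = 16/52.
After stage 1 the state is |+x⟩; P(|-z⟩) = |⟨-z|+x⟩|² = 1/2.
After stage 2 the state is |-z⟩; P(|+y⟩) = |⟨+y|-z⟩|² = 1/2.
Joint probability = 16/52 × 1/2 × 1/2 = 0.077.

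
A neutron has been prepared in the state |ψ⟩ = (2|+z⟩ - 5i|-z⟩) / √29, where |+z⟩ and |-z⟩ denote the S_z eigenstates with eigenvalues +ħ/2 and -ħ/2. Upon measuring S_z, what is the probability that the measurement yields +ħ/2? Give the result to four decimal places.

0.1379

The +ħ/2 outcome corresponds to |+z⟩. Its amplitude in |ψ⟩ is 2/√29.
P = |2|² / 29 = 4/29.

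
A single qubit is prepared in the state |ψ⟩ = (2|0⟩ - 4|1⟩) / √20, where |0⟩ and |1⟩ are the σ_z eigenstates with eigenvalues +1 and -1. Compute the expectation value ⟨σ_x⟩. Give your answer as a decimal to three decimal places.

-0.800

⟨σ_x⟩ = 2 Re(a* b)/(|a|²+|b|²) with a = 2, b = -4.
a* b = -8, so ⟨σ_x⟩ = -16/20.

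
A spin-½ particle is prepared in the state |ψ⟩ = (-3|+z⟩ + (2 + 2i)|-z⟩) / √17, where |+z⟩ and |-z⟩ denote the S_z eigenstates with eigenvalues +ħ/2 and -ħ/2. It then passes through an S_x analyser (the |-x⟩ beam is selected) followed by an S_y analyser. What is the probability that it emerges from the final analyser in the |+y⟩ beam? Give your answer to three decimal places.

First analyser (S_x): P(|-x⟩) = |⟨-x|ψ⟩|² = 29/34.
After stage 1 the state is |-x⟩; P(|+y⟩) = |⟨+y|-x⟩|² = 1/2.
Joint probability = 29/34 × 1/2 = 0.426.

0.426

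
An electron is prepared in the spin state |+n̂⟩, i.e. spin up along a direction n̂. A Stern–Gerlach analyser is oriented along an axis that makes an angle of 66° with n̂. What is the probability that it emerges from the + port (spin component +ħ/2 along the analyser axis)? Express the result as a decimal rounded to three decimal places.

For spin-½, the probability of finding spin-up along an axis at angle θ to the initial spin direction is cos²(θ/2); spin-down is sin²(θ/2).
θ = 66°, so P = cos²(33°) ≈ 0.703.

0.703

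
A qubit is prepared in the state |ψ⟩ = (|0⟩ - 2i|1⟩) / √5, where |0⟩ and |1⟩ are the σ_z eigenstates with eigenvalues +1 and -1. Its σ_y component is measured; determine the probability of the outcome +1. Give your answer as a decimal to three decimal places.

0.100

|+y⟩ = (|0⟩ + i|1⟩)/√2, so ⟨+y|ψ⟩ = (-1) / (√2·√5).
P = |-1|² / 10 = 1/10.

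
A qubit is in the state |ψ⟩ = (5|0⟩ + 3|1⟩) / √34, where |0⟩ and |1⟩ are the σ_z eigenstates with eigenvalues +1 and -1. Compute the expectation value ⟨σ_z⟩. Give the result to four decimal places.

⟨σ_z⟩ = |a|² - |b|² divided by |a|²+|b|², with a, b the |0⟩, |1⟩ amplitudes.
= (25 - 9)/34 = 16/34.

0.4706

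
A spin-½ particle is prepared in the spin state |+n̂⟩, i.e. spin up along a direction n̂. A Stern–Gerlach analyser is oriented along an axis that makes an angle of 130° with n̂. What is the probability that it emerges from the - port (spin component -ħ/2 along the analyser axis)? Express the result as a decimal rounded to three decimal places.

0.821

For spin-½, the probability of finding spin-up along an axis at angle θ to the initial spin direction is cos²(θ/2); spin-down is sin²(θ/2).
θ = 130°, so P = sin²(65°) ≈ 0.821.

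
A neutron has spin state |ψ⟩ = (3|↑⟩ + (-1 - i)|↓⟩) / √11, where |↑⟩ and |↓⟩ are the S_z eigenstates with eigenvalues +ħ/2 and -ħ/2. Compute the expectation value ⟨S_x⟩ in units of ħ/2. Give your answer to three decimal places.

-0.545

⟨σ_x⟩ = 2 Re(a* b)/(|a|²+|b|²) with a = 3, b = (-1 - i).
a* b = (-3 - 3i), so ⟨σ_x⟩ = -6/11.
⟨S_x⟩ = (ħ/2)·⟨σ_x⟩.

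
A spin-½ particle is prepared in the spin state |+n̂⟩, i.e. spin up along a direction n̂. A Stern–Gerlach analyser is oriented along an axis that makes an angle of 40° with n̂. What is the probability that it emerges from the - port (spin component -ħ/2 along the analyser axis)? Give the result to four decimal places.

0.1170

For spin-½, the probability of finding spin-up along an axis at angle θ to the initial spin direction is cos²(θ/2); spin-down is sin²(θ/2).
θ = 40°, so P = sin²(20°) ≈ 0.1170.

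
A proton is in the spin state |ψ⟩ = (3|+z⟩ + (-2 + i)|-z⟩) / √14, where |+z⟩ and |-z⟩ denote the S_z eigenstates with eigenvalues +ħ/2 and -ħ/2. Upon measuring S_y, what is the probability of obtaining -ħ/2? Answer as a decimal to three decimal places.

|-y⟩ = (|+z⟩ - i|-z⟩)/√2, so ⟨-y|ψ⟩ = (2 - 2i) / (√2·√14).
P = |2 - 2i|² / 28 = 8/28.

0.286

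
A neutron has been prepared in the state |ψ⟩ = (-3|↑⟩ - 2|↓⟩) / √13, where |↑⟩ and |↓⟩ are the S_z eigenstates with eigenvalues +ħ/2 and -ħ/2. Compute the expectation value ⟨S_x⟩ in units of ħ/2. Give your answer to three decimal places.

⟨σ_x⟩ = 2 Re(a* b)/(|a|²+|b|²) with a = -3, b = -2.
a* b = 6, so ⟨σ_x⟩ = 12/13.
⟨S_x⟩ = (ħ/2)·⟨σ_x⟩.

0.923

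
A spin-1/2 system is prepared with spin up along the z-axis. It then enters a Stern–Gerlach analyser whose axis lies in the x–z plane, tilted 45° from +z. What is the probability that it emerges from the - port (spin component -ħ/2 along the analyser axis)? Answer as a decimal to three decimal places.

For spin-½, the probability of finding spin-up along an axis at angle θ to the initial spin direction is cos²(θ/2); spin-down is sin²(θ/2).
θ = 45°, so P = sin²(22.5°) ≈ 0.146.

0.146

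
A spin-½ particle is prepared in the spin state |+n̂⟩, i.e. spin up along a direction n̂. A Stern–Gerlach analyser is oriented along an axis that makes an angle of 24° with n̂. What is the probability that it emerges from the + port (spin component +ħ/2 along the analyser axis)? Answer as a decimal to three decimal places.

0.957

For spin-½, the probability of finding spin-up along an axis at angle θ to the initial spin direction is cos²(θ/2); spin-down is sin²(θ/2).
θ = 24°, so P = cos²(12°) ≈ 0.957.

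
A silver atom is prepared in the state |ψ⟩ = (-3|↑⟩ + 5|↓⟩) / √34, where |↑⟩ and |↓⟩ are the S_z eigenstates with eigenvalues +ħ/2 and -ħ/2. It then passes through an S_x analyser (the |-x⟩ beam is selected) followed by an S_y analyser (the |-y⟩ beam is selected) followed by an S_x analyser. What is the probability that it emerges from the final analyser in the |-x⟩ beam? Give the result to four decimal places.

0.2353

First analyser (S_x): P(|-x⟩) = |⟨-x|ψ⟩|² = 64/68.
After stage 1 the state is |-x⟩; P(|-y⟩) = |⟨-y|-x⟩|² = 1/2.
After stage 2 the state is |-y⟩; P(|-x⟩) = |⟨-x|-y⟩|² = 1/2.
Joint probability = 64/68 × 1/2 × 1/2 = 0.2353.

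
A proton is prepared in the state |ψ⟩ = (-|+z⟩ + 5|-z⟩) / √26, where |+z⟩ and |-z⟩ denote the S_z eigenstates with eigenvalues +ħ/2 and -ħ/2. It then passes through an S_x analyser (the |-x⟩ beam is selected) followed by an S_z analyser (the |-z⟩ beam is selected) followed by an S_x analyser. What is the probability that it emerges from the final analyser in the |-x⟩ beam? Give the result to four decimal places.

First analyser (S_x): P(|-x⟩) = |⟨-x|ψ⟩|² = 36/52.
After stage 1 the state is |-x⟩; P(|-z⟩) = |⟨-z|-x⟩|² = 1/2.
After stage 2 the state is |-z⟩; P(|-x⟩) = |⟨-x|-z⟩|² = 1/2.
Joint probability = 36/52 × 1/2 × 1/2 = 0.1731.

0.1731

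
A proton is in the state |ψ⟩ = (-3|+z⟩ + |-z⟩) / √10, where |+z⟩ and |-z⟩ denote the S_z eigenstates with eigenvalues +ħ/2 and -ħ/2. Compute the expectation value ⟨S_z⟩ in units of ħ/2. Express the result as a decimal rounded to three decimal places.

⟨σ_z⟩ = |a|² - |b|² divided by |a|²+|b|², with a, b the |+z⟩, |-z⟩ amplitudes.
= (9 - 1)/10 = 8/10.
⟨S_z⟩ = (ħ/2)·⟨σ_z⟩.

0.800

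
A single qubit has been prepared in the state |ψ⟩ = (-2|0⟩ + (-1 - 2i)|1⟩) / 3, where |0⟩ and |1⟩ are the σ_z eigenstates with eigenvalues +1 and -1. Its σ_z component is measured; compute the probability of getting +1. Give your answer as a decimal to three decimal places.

0.444

The +1 outcome corresponds to |0⟩. Its amplitude in |ψ⟩ is -2/3.
P = |-2|² / 9 = 4/9.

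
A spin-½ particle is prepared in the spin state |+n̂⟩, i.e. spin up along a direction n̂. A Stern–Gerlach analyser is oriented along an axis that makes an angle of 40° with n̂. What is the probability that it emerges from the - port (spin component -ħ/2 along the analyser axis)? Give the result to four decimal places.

For spin-½, the probability of finding spin-up along an axis at angle θ to the initial spin direction is cos²(θ/2); spin-down is sin²(θ/2).
θ = 40°, so P = sin²(20°) ≈ 0.1170.

0.1170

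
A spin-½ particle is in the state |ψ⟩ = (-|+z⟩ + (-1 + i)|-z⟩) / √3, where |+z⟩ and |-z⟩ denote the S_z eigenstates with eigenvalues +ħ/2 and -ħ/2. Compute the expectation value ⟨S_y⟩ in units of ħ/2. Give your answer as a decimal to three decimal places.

⟨σ_y⟩ = 2 Im(a* b)/(|a|²+|b|²) with a = -1, b = (-1 + i).
a* b = (1 - i), so ⟨σ_y⟩ = -2/3.
⟨S_y⟩ = (ħ/2)·⟨σ_y⟩.

-0.667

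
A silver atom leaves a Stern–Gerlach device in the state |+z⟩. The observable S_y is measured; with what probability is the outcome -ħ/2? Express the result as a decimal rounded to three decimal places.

0.500

In the S_z basis, |+z⟩ = |↑⟩ and |-y⟩ = (|↑⟩ - i|↓⟩)/√2.
|⟨-y|+z⟩|² = 1/2.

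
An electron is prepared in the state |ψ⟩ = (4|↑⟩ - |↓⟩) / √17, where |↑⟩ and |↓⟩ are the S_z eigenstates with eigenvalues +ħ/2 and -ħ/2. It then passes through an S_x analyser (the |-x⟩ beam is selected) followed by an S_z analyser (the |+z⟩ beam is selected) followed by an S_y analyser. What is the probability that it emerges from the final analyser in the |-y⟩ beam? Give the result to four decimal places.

First analyser (S_x): P(|-x⟩) = |⟨-x|ψ⟩|² = 25/34.
After stage 1 the state is |-x⟩; P(|+z⟩) = |⟨+z|-x⟩|² = 1/2.
After stage 2 the state is |+z⟩; P(|-y⟩) = |⟨-y|+z⟩|² = 1/2.
Joint probability = 25/34 × 1/2 × 1/2 = 0.1838.

0.1838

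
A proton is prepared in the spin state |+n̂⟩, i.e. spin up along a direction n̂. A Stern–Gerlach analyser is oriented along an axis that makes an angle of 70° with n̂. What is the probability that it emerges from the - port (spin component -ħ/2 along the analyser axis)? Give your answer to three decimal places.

0.329

For spin-½, the probability of finding spin-up along an axis at angle θ to the initial spin direction is cos²(θ/2); spin-down is sin²(θ/2).
θ = 70°, so P = sin²(35°) ≈ 0.329.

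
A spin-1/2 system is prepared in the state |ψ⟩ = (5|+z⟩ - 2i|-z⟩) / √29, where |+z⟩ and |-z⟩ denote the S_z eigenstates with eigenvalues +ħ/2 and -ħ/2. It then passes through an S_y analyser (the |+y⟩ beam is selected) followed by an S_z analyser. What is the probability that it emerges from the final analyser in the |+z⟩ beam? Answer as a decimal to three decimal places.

First analyser (S_y): P(|+y⟩) = |⟨+y|ψ⟩|² = 9/58.
After stage 1 the state is |+y⟩; P(|+z⟩) = |⟨+z|+y⟩|² = 1/2.
Joint probability = 9/58 × 1/2 = 0.078.

0.078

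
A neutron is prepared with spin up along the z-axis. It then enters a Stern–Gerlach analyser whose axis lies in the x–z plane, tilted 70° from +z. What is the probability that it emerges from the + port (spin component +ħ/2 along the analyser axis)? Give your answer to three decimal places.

For spin-½, the probability of finding spin-up along an axis at angle θ to the initial spin direction is cos²(θ/2); spin-down is sin²(θ/2).
θ = 70°, so P = cos²(35°) ≈ 0.671.

0.671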